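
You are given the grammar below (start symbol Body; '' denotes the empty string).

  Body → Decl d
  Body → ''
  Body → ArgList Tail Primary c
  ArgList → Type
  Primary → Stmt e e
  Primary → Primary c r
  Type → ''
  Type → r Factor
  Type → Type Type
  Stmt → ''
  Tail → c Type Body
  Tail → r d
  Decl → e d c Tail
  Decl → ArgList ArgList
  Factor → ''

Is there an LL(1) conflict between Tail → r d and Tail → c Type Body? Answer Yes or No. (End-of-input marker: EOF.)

FIRST(r d) = { r } and FIRST(c Type Body) = { c }.
The FIRST sets are disjoint and neither alternative is nullable — no conflict.

No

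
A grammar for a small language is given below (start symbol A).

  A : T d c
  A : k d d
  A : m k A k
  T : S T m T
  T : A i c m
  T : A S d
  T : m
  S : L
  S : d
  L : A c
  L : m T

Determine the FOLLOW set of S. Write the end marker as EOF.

{ d, k, m }

In T : S T m T: add FIRST(T m T) = { d, k, m }.
In T : A S d: add FIRST(d) = { d }.
Union: FOLLOW(S) = { d, k, m }.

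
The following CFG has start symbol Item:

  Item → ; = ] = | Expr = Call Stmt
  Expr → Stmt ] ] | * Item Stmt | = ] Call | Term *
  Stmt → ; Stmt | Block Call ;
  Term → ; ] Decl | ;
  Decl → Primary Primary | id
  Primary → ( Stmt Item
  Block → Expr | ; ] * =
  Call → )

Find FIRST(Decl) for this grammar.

{ (, id }

From Decl → Primary Primary: add FIRST(Primary) = { ( }.
Decl → id contributes {id}.
Union: FIRST(Decl) = { (, id }.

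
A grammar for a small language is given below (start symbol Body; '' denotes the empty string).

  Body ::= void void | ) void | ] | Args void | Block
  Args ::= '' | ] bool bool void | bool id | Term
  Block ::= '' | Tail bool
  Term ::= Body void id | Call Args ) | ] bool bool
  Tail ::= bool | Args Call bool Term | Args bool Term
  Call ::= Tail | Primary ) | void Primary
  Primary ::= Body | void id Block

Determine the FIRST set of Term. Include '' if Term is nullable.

From Term ::= Body void id: Body nullable, take FIRST(Body) ∪ {void} = { ), ], bool, void }.
From Term ::= Call Args ): add FIRST(Call) = { ), ], bool, void }.
Term ::= ] bool bool contributes {]}.
Union: FIRST(Term) = { ), ], bool, void }.

{ ), ], bool, void }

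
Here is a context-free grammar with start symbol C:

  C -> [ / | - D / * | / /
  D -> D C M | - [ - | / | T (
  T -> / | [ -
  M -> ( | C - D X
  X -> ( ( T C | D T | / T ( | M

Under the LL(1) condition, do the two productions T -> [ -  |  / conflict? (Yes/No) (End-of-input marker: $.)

FIRST([ -) = { [ } and FIRST(/) = { / }.
The FIRST sets are disjoint and neither alternative is nullable — no conflict.

No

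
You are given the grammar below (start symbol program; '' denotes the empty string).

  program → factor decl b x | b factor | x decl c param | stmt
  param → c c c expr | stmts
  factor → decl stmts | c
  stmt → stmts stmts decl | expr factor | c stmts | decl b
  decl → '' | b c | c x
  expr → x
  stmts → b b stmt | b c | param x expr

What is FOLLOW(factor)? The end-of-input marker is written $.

{ $, b, c, x }

In program → factor decl b x: add FIRST(decl b x) = { b, c }.
In program → b factor: factor is at the end, add FOLLOW(program) = { $ }.
In stmt → expr factor: factor is at the end, add FOLLOW(stmt) = { $, b, c, x }.
Union: FOLLOW(factor) = { $, b, c, x }.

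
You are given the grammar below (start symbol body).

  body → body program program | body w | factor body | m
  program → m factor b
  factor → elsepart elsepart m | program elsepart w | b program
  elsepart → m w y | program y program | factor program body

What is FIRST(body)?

From body → body program program: add FIRST(body) = { b, m }.
From body → body w: add FIRST(body) = { b, m }.
From body → factor body: add FIRST(factor) = { b, m }.
body → m contributes {m}.
Union: FIRST(body) = { b, m }.

{ b, m }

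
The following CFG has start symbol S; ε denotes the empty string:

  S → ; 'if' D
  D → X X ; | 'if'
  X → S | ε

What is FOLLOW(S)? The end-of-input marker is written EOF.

S is the start symbol, so EOF ∈ FOLLOW(S).
In X → S: S is at the end, add FOLLOW(X) = { ; }.
Union: FOLLOW(S) = { EOF, ; }.

{ EOF, ; }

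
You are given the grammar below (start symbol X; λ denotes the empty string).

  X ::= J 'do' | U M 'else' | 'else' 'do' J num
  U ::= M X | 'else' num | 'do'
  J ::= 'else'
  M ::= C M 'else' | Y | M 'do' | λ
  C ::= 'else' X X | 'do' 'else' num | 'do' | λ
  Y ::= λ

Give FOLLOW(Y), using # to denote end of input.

In M ::= Y: Y is at the end, add FOLLOW(M) = { 'do', 'else' }.
Union: FOLLOW(Y) = { 'do', 'else' }.

{ 'do', 'else' }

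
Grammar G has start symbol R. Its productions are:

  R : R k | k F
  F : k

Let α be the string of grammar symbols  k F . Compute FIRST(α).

k is a terminal; add {k} and stop.

{ k }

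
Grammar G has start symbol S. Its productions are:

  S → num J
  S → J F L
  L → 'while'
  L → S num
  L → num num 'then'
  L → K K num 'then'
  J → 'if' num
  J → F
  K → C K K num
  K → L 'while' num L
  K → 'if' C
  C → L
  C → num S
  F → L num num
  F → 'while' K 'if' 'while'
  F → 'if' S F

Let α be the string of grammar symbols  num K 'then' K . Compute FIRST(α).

{ num }

num is a terminal; add {num} and stop.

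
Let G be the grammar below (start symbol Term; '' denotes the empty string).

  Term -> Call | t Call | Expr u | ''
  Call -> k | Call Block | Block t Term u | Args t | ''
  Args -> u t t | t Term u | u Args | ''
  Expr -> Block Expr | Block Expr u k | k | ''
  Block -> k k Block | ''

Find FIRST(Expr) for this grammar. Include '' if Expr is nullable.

{ k, u, '' }

From Expr -> Block Expr: Block, Expr nullable, take FIRST(Block) ∪ FIRST(Expr) = { k, u }; also '' since the whole RHS is nullable.
From Expr -> Block Expr u k: Block, Expr nullable, take FIRST(Block) ∪ FIRST(Expr) ∪ {u} = { k, u }.
Expr -> k contributes {k}.
Expr -> '' contributes ''.
Union: FIRST(Expr) = { k, u, '' }.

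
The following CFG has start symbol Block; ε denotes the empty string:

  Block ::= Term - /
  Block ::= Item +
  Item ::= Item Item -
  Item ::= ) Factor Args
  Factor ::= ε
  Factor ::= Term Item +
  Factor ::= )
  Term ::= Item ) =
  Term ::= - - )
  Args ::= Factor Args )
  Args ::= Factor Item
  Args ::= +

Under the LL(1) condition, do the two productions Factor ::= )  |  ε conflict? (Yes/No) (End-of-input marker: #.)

FIRST()) = { ) } and FIRST(ε) = { ε }.
The second alternative is nullable and FOLLOW(Factor) = { ), +, - } shares ) with FIRST of the first — conflict.

Yes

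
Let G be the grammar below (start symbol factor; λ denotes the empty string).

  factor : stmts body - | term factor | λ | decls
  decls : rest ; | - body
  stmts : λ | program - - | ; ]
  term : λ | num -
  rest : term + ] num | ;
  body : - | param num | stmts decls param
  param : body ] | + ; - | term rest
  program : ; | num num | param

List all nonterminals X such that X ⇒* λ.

Directly nullable (have an λ-production): factor, stmts, term.
No other nonterminal has a production whose RHS symbols are all nullable.

{ factor, stmts, term }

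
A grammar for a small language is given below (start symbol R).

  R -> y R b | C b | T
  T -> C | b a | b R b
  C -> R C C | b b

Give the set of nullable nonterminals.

No nonterminal has an empty production or an RHS whose symbols are all nullable.

{ } (none)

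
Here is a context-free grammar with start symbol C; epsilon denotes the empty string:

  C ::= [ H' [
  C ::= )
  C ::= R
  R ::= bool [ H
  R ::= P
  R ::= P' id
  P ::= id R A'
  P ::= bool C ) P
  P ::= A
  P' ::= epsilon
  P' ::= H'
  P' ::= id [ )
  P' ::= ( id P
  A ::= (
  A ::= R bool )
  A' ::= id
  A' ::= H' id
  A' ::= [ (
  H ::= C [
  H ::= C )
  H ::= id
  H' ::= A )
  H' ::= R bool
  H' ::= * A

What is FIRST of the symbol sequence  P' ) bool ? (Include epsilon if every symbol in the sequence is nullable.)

{ (, ), *, bool, id }

Add FIRST(P')\{epsilon} = { (, *, bool, id }; P' is nullable, continue.
) is a terminal; add {)} and stop.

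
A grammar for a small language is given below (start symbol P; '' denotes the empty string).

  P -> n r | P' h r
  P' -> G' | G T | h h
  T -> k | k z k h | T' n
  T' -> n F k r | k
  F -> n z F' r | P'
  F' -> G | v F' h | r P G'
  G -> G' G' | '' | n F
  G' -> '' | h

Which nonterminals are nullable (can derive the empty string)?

Directly nullable (have an ''-production): G, G'.
F' -> G with every symbol nullable, so F' is nullable.
F -> P' with every symbol nullable, so F is nullable.
P' -> G' with every symbol nullable, so P' is nullable.
No other nonterminal has a production whose RHS symbols are all nullable.

{ F, F', G, G', P' }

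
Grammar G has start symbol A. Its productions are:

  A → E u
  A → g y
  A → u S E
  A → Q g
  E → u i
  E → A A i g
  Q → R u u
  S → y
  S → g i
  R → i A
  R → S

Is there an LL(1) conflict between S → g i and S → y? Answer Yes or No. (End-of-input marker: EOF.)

No

FIRST(g i) = { g } and FIRST(y) = { y }.
The FIRST sets are disjoint and neither alternative is nullable — no conflict.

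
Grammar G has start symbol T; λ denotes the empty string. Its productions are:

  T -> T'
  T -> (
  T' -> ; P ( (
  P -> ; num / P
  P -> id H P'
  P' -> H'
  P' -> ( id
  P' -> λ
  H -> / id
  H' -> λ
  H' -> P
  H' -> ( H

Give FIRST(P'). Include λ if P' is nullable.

{ (, ;, id, λ }

From P' -> H': add FIRST(H') = { (, ;, id, λ } (including λ since H' is nullable).
P' -> ( id contributes {(}.
P' -> λ contributes λ.
Union: FIRST(P') = { (, ;, id, λ }.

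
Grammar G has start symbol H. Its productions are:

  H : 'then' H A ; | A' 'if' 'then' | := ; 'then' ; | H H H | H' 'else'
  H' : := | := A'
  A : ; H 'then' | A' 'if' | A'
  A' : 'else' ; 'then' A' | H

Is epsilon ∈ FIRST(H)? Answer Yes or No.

No

No nonterminal in this grammar is nullable.
No production of H has an RHS whose symbols are all nullable, so H is not nullable.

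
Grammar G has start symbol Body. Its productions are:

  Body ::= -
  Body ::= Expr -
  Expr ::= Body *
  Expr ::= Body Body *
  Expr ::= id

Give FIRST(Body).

Body ::= - contributes {-}.
From Body ::= Expr -: add FIRST(Expr) = { -, id }.
Union: FIRST(Body) = { -, id }.

{ -, id }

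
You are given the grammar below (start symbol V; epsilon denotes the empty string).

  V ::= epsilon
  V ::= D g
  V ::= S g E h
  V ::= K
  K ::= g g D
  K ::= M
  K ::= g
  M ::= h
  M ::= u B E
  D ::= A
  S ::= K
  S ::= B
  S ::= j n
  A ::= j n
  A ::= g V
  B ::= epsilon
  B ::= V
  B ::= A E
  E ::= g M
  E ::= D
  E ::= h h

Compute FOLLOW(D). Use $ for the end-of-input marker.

In V ::= D g: add FIRST(g) = { g }.
In K ::= g g D: D is at the end, add FOLLOW(K) = { $, g, h, j }.
In E ::= D: D is at the end, add FOLLOW(E) = { $, g, h, j }.
Union: FOLLOW(D) = { $, g, h, j }.

{ $, g, h, j }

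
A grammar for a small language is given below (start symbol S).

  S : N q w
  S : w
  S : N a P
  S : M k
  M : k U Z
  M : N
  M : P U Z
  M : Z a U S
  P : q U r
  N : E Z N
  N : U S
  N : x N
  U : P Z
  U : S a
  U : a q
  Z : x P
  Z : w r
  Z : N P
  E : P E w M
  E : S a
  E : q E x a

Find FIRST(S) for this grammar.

From S : N q w: add FIRST(N) = { a, k, q, w, x }.
S : w contributes {w}.
From S : N a P: add FIRST(N) = { a, k, q, w, x }.
From S : M k: add FIRST(M) = { a, k, q, w, x }.
Union: FIRST(S) = { a, k, q, w, x }.

{ a, k, q, w, x }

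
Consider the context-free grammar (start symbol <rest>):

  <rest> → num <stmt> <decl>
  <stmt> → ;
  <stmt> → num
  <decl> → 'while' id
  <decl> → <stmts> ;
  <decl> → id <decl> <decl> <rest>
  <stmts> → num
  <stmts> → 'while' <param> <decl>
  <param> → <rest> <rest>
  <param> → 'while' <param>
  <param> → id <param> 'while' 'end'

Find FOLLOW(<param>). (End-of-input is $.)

In <stmts> → 'while' <param> <decl>: add FIRST(<decl>) = { 'while', id, num }.
In <param> → 'while' <param>: <param> is at the end, add FOLLOW(<param>) = { 'while', id, num }.
In <param> → id <param> 'while' 'end': add FIRST('while' 'end') = { 'while' }.
Union: FOLLOW(<param>) = { 'while', id, num }.

{ 'while', id, num }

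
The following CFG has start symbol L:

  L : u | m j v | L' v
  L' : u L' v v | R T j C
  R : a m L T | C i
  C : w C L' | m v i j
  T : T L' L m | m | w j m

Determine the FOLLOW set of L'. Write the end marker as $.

{ a, i, m, u, v, w }

In L : L' v: add FIRST(v) = { v }.
In L' : u L' v v: add FIRST(v v) = { v }.
In C : w C L': L' is at the end, add FOLLOW(C) = { a, i, m, u, v, w }.
In T : T L' L m: add FIRST(L m) = { a, m, u, w }.
Union: FOLLOW(L') = { a, i, m, u, v, w }.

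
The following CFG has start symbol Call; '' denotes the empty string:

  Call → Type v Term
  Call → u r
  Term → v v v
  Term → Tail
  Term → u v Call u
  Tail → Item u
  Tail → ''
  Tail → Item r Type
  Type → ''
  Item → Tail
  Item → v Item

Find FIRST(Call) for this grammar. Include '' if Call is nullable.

{ u, v }

From Call → Type v Term: Type nullable, take FIRST(Type) ∪ {v} = { v }.
Call → u r contributes {u}.
Union: FIRST(Call) = { u, v }.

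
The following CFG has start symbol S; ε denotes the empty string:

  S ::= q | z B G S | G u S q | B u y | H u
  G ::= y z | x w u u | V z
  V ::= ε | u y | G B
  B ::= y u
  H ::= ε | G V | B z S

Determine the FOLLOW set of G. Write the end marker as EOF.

{ q, u, x, y, z }

In S ::= z B G S: add FIRST(S) = { q, u, x, y, z }.
In S ::= G u S q: add FIRST(u S q) = { u }.
In V ::= G B: add FIRST(B) = { y }.
In H ::= G V: add FIRST(V)\{ε} = { u, x, y, z }.
  Since V is nullable, also add FOLLOW(H) = { u }.
Union: FOLLOW(G) = { q, u, x, y, z }.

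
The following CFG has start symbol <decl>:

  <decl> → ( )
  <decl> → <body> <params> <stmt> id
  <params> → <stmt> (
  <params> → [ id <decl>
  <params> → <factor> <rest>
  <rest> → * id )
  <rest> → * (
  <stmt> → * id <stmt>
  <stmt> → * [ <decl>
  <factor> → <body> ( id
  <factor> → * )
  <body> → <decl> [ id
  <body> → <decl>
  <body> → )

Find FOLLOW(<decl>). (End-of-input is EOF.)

<decl> is the start symbol, so EOF ∈ FOLLOW(<decl>).
In <params> → [ id <decl>: <decl> is at the end, add FOLLOW(<params>) = { * }.
In <stmt> → * [ <decl>: <decl> is at the end, add FOLLOW(<stmt>) = { (, id }.
In <body> → <decl> [ id: add FIRST([ id) = { [ }.
In <body> → <decl>: <decl> is at the end, add FOLLOW(<body>) = { (, ), *, [ }.
Union: FOLLOW(<decl>) = { EOF, (, ), *, [, id }.

{ EOF, (, ), *, [, id }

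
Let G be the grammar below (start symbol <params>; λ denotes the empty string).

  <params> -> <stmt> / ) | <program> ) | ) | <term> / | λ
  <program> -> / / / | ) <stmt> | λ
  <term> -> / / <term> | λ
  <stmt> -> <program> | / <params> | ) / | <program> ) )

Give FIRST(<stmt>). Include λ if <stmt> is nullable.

{ ), /, λ }

From <stmt> -> <program>: add FIRST(<program>) = { ), /, λ } (including λ since <program> is nullable).
<stmt> -> / <params> contributes {/}.
<stmt> -> ) / contributes {)}.
From <stmt> -> <program> ) ): <program> nullable, take FIRST(<program>) ∪ {)} = { ), / }.
Union: FIRST(<stmt>) = { ), /, λ }.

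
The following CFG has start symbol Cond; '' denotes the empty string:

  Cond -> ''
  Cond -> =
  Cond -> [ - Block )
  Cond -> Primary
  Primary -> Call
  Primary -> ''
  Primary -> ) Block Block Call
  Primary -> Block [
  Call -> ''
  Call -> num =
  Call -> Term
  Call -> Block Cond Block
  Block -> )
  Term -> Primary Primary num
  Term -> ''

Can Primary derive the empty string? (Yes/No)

Yes

Primary has an ''-production, so Primary ⇒ ''.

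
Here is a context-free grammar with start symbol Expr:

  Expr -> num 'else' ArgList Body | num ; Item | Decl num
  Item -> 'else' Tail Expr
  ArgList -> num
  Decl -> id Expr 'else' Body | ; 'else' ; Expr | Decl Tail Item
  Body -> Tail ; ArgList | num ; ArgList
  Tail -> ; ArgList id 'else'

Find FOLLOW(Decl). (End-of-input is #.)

In Expr -> Decl num: add FIRST(num) = { num }.
In Decl -> Decl Tail Item: add FIRST(Tail Item) = { ; }.
Union: FOLLOW(Decl) = { ;, num }.

{ ;, num }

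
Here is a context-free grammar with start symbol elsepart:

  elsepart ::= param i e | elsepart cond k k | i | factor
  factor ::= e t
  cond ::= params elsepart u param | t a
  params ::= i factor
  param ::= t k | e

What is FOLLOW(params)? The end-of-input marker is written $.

{ e, i, t }

In cond ::= params elsepart u param: add FIRST(elsepart u param) = { e, i, t }.
Union: FOLLOW(params) = { e, i, t }.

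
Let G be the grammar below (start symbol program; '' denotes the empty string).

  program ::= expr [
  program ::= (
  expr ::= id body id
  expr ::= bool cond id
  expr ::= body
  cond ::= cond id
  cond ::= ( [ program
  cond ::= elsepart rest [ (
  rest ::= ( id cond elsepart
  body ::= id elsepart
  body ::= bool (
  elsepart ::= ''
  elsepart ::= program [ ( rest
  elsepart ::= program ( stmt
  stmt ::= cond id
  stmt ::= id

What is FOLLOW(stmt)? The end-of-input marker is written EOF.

In elsepart ::= program ( stmt: stmt is at the end, add FOLLOW(elsepart) = { (, [, id }.
Union: FOLLOW(stmt) = { (, [, id }.

{ (, [, id }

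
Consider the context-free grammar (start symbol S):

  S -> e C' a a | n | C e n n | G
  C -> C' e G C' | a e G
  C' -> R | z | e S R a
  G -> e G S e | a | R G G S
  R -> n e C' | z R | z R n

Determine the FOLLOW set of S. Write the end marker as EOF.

{ EOF, a, e, n, z }

S is the start symbol, so EOF ∈ FOLLOW(S).
In C' -> e S R a: add FIRST(R a) = { n, z }.
In G -> e G S e: add FIRST(e) = { e }.
In G -> R G G S: S is at the end, add FOLLOW(G) = { EOF, a, e, n, z }.
Union: FOLLOW(S) = { EOF, a, e, n, z }.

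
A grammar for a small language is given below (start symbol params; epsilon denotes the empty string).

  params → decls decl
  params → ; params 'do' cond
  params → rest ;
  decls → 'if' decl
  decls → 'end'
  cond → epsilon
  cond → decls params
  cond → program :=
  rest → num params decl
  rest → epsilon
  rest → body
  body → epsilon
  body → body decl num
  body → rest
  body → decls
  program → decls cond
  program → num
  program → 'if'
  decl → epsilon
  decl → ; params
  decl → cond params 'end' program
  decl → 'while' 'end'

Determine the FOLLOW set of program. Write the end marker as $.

{ $, 'do', 'end', 'if', 'while', :=, ;, num }

In cond → program :=: add FIRST(:=) = { := }.
In decl → cond params 'end' program: program is at the end, add FOLLOW(decl) = { $, 'do', 'end', 'if', 'while', :=, ;, num }.
Union: FOLLOW(program) = { $, 'do', 'end', 'if', 'while', :=, ;, num }.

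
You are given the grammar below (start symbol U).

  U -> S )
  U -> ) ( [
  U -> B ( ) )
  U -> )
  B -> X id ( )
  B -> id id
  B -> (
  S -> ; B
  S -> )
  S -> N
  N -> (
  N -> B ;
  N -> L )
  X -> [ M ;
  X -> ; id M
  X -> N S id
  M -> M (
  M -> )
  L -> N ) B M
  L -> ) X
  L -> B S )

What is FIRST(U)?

From U -> S ): add FIRST(S) = { (, ), ;, [, id }.
U -> ) ( [ contributes {)}.
From U -> B ( ) ): add FIRST(B) = { (, ), ;, [, id }.
U -> ) contributes {)}.
Union: FIRST(U) = { (, ), ;, [, id }.

{ (, ), ;, [, id }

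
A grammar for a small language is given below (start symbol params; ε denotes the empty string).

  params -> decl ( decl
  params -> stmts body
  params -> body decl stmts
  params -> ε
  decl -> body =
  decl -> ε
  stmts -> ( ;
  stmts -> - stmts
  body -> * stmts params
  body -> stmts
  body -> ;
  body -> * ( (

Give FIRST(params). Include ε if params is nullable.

From params -> decl ( decl: decl nullable, take FIRST(decl) ∪ {(} = { (, *, -, ; }.
From params -> stmts body: add FIRST(stmts) = { (, - }.
From params -> body decl stmts: add FIRST(body) = { (, *, -, ; }.
params -> ε contributes ε.
Union: FIRST(params) = { (, *, -, ;, ε }.

{ (, *, -, ;, ε }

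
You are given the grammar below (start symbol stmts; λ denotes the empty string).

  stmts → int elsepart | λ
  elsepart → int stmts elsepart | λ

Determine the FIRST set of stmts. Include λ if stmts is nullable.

stmts → int elsepart contributes {int}.
stmts → λ contributes λ.
Union: FIRST(stmts) = { int, λ }.

{ int, λ }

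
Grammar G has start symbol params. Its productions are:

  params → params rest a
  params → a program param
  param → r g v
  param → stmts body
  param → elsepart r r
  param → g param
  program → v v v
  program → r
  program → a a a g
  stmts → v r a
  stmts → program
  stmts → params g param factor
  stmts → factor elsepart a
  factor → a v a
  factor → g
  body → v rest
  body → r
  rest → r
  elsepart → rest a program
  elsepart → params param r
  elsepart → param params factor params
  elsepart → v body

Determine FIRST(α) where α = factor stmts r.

Add FIRST(factor) = { a, g }; factor is not nullable, stop.

{ a, g }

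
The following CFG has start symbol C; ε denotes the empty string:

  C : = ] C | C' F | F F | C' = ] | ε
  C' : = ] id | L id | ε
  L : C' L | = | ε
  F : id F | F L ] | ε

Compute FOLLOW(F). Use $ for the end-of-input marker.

In C : C' F: F is at the end, add FOLLOW(C) = { $ }.
In C : F F: add FIRST(F)\{ε} = { =, ], id }.
  Since F is nullable, also add FOLLOW(C) = { $ }.
In C : F F: F is at the end, add FOLLOW(C) = { $ }.
In F : id F: F is at the end, add FOLLOW(F) = { $, =, ], id }.
In F : F L ]: add FIRST(L ]) = { =, ], id }.
Union: FOLLOW(F) = { $, =, ], id }.

{ $, =, ], id }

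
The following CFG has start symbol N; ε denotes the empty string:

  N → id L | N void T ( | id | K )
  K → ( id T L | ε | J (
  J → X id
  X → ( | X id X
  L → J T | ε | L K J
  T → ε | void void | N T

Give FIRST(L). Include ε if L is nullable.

{ (, ε }

From L → J T: add FIRST(J) = { ( }.
L → ε contributes ε.
From L → L K J: L, K nullable, take FIRST(L) ∪ FIRST(K) ∪ FIRST(J) = { ( }.
Union: FIRST(L) = { (, ε }.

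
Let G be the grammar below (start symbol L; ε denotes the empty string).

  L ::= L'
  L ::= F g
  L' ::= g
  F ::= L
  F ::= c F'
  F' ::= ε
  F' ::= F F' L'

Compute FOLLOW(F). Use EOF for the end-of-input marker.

{ c, g }

In L ::= F g: add FIRST(g) = { g }.
In F' ::= F F' L': add FIRST(F' L') = { c, g }.
Union: FOLLOW(F) = { c, g }.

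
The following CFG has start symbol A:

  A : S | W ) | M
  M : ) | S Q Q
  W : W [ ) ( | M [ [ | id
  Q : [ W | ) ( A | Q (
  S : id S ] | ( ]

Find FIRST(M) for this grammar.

M : ) contributes {)}.
From M : S Q Q: add FIRST(S) = { (, id }.
Union: FIRST(M) = { (, ), id }.

{ (, ), id }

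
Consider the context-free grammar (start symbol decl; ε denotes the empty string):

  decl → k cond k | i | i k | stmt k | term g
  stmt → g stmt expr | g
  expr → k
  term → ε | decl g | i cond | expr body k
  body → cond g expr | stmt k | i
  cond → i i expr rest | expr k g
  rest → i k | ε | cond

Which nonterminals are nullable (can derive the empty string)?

Directly nullable (have an ε-production): term, rest.
No other nonterminal has a production whose RHS symbols are all nullable.

{ rest, term }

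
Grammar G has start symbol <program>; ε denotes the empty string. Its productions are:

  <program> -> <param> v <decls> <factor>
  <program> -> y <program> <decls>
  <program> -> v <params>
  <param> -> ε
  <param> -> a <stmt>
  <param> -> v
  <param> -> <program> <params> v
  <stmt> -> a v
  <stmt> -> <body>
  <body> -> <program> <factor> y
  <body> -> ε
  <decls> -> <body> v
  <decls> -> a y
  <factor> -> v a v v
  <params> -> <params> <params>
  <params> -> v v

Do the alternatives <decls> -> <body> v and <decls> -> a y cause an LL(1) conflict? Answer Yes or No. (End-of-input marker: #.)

Yes

FIRST(<body> v) = { a, v, y } and FIRST(a y) = { a }.
Both contain a, so the two alternatives are not disjoint — LL(1) conflict.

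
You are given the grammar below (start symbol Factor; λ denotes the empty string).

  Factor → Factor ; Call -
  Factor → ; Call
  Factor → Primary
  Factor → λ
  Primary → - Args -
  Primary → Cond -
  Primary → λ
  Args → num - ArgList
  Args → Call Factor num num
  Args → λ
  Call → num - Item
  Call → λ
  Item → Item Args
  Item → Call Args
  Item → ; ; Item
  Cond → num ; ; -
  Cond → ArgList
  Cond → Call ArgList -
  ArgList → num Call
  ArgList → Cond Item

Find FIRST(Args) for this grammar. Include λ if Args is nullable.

Args → num - ArgList contributes {num}.
From Args → Call Factor num num: Call, Factor nullable, take FIRST(Call) ∪ FIRST(Factor) ∪ {num} = { -, ;, num }.
Args → λ contributes λ.
Union: FIRST(Args) = { -, ;, num, λ }.

{ -, ;, num, λ }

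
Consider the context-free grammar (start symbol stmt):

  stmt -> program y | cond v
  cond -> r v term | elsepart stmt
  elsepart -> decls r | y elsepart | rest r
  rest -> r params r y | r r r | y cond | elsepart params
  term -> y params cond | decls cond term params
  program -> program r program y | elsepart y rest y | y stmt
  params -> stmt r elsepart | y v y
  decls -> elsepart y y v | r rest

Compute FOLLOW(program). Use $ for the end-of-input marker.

{ r, y }

In stmt -> program y: add FIRST(y) = { y }.
In program -> program r program y: add FIRST(r program y) = { r }.
In program -> program r program y: add FIRST(y) = { y }.
Union: FOLLOW(program) = { r, y }.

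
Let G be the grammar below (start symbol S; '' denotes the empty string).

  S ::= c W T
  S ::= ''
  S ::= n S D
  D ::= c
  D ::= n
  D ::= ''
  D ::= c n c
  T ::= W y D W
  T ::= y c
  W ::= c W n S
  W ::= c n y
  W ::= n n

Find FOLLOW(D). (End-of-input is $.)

In S ::= n S D: D is at the end, add FOLLOW(S) = { $, c, n, y }.
In T ::= W y D W: add FIRST(W) = { c, n }.
Union: FOLLOW(D) = { $, c, n, y }.

{ $, c, n, y }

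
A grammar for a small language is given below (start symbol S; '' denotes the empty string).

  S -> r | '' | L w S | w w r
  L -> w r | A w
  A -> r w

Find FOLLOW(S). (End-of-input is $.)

S is the start symbol, so $ ∈ FOLLOW(S).
In S -> L w S: S is at the end, add FOLLOW(S) = { $ }.
Union: FOLLOW(S) = { $ }.

{ $ }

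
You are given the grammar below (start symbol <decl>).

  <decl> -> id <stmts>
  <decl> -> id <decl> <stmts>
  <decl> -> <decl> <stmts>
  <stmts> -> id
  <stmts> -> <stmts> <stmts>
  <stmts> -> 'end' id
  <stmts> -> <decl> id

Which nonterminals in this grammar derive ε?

{ } (none)

No nonterminal has an empty production or an RHS whose symbols are all nullable.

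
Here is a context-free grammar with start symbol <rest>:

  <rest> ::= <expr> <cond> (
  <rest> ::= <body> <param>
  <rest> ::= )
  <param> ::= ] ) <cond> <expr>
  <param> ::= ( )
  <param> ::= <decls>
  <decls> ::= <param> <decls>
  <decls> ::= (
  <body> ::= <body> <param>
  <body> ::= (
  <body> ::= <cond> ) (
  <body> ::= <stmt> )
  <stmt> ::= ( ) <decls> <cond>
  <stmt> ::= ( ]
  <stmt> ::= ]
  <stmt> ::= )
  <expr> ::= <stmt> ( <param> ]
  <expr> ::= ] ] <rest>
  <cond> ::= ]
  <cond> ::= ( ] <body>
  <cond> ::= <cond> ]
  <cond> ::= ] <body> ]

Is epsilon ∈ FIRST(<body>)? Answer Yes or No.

No nonterminal in this grammar is nullable.
No production of <body> has an RHS whose symbols are all nullable, so <body> is not nullable.

No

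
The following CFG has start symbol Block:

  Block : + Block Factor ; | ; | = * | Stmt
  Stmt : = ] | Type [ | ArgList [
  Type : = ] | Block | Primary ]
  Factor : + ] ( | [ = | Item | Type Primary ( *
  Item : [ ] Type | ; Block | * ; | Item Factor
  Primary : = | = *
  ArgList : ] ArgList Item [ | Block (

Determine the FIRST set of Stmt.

{ +, ;, =, ] }

Stmt : = ] contributes {=}.
From Stmt : Type [: add FIRST(Type) = { +, ;, =, ] }.
From Stmt : ArgList [: add FIRST(ArgList) = { +, ;, =, ] }.
Union: FIRST(Stmt) = { +, ;, =, ] }.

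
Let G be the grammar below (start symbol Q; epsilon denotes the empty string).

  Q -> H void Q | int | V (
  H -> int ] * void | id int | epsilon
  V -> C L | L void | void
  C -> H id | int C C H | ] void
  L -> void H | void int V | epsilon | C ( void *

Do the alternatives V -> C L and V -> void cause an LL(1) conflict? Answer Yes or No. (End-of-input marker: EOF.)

No

FIRST(C L) = { ], id, int } and FIRST(void) = { void }.
The FIRST sets are disjoint and neither alternative is nullable — no conflict.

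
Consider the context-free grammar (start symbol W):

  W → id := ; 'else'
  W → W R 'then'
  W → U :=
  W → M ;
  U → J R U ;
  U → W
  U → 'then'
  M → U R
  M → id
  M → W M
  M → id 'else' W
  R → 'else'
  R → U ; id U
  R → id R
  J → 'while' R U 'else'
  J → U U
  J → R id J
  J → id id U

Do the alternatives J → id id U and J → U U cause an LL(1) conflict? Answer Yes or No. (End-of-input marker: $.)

FIRST(id id U) = { id } and FIRST(U U) = { 'else', 'then', 'while', id }.
Both contain id, so the two alternatives are not disjoint — LL(1) conflict.

Yes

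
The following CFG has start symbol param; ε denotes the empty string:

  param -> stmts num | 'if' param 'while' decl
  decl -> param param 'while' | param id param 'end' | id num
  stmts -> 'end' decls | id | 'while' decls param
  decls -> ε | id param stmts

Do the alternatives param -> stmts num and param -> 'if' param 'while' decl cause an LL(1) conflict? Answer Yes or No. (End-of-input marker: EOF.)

No

FIRST(stmts num) = { 'end', 'while', id } and FIRST('if' param 'while' decl) = { 'if' }.
The FIRST sets are disjoint and neither alternative is nullable — no conflict.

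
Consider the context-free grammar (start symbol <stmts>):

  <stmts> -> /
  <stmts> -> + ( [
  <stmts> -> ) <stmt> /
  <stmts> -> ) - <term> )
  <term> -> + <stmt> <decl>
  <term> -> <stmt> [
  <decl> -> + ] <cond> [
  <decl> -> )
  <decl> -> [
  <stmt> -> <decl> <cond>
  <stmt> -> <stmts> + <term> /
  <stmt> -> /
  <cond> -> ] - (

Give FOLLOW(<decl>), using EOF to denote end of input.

In <term> -> + <stmt> <decl>: <decl> is at the end, add FOLLOW(<term>) = { ), / }.
In <stmt> -> <decl> <cond>: add FIRST(<cond>) = { ] }.
Union: FOLLOW(<decl>) = { ), /, ] }.

{ ), /, ] }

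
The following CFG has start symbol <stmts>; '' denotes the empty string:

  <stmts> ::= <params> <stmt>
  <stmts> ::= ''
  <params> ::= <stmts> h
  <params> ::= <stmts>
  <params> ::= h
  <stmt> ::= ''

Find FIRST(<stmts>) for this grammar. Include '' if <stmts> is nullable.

From <stmts> ::= <params> <stmt>: <params>, <stmt> nullable, take FIRST(<params>) ∪ FIRST(<stmt>) = { h }; also '' since the whole RHS is nullable.
<stmts> ::= '' contributes ''.
Union: FIRST(<stmts>) = { h, '' }.

{ h, '' }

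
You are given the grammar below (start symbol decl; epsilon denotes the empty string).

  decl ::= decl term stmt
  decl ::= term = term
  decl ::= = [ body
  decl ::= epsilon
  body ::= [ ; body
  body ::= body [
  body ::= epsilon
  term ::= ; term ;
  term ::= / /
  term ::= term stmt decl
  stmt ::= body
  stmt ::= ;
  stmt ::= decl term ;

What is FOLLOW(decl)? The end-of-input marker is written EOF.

decl is the start symbol, so EOF ∈ FOLLOW(decl).
In decl ::= decl term stmt: add FIRST(term stmt) = { /, ; }.
In term ::= term stmt decl: decl is at the end, add FOLLOW(term) = { EOF, /, ;, =, [ }.
In stmt ::= decl term ;: add FIRST(term ;) = { /, ; }.
Union: FOLLOW(decl) = { EOF, /, ;, =, [ }.

{ EOF, /, ;, =, [ }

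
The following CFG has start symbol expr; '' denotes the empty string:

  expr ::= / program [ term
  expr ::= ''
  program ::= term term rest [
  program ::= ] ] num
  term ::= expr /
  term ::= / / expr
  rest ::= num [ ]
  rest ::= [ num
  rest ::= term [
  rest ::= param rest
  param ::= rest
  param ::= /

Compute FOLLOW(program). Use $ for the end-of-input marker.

In expr ::= / program [ term: add FIRST([ term) = { [ }.
Union: FOLLOW(program) = { [ }.

{ [ }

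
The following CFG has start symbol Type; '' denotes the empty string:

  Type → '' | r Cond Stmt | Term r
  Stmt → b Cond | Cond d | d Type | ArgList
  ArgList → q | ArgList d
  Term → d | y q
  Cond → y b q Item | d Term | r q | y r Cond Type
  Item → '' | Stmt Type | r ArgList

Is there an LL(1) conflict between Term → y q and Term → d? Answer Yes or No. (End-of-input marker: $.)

FIRST(y q) = { y } and FIRST(d) = { d }.
The FIRST sets are disjoint and neither alternative is nullable — no conflict.

No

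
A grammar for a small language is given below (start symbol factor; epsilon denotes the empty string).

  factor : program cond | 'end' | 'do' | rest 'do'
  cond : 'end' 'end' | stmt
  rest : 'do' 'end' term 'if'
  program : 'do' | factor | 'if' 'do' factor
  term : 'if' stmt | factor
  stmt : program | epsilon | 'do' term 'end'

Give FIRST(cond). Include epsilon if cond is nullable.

{ 'do', 'end', 'if', epsilon }

cond : 'end' 'end' contributes {'end'}.
From cond : stmt: add FIRST(stmt) = { 'do', 'end', 'if', epsilon } (including epsilon since stmt is nullable).
Union: FIRST(cond) = { 'do', 'end', 'if', epsilon }.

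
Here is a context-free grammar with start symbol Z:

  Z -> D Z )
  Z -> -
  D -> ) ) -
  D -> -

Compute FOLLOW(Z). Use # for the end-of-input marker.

{ #, ) }

Z is the start symbol, so # ∈ FOLLOW(Z).
In Z -> D Z ): add FIRST()) = { ) }.
Union: FOLLOW(Z) = { #, ) }.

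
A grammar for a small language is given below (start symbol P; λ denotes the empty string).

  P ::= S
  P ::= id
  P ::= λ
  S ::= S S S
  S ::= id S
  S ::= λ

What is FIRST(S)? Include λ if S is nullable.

{ id, λ }

From S ::= S S S: S, S, S nullable, take FIRST(S) ∪ FIRST(S) ∪ FIRST(S) = { id }; also λ since the whole RHS is nullable.
S ::= id S contributes {id}.
S ::= λ contributes λ.
Union: FIRST(S) = { id, λ }.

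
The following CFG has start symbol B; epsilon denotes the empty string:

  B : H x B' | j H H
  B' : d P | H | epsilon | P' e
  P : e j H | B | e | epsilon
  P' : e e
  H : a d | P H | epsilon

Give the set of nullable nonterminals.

Directly nullable (have an epsilon-production): B', P, H.
No other nonterminal has a production whose RHS symbols are all nullable.

{ B', H, P }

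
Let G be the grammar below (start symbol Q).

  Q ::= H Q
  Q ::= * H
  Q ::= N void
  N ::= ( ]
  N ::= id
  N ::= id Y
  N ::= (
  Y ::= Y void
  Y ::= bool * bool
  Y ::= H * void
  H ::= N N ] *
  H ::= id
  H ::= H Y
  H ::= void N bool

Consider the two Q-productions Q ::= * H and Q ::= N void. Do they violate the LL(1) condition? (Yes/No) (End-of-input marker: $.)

FIRST(* H) = { * } and FIRST(N void) = { (, id }.
The FIRST sets are disjoint and neither alternative is nullable — no conflict.

No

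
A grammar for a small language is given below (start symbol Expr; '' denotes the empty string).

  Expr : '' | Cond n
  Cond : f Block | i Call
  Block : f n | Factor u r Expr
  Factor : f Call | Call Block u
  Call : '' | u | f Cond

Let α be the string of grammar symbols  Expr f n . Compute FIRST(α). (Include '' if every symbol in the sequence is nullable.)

Add FIRST(Expr)\{''} = { f, i }; Expr is nullable, continue.
f is a terminal; add {f} and stop.

{ f, i }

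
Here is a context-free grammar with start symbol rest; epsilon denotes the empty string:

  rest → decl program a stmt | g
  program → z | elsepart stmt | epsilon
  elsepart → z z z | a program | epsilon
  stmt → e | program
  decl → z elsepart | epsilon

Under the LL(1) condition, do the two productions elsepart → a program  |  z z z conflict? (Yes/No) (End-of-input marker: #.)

No

FIRST(a program) = { a } and FIRST(z z z) = { z }.
The FIRST sets are disjoint and neither alternative is nullable — no conflict.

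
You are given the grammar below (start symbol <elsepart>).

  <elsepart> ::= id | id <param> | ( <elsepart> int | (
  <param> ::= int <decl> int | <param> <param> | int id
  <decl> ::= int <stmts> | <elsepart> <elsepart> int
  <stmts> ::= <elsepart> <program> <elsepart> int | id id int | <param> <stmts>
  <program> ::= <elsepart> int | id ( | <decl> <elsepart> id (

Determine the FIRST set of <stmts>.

From <stmts> ::= <elsepart> <program> <elsepart> int: add FIRST(<elsepart>) = { (, id }.
<stmts> ::= id id int contributes {id}.
From <stmts> ::= <param> <stmts>: add FIRST(<param>) = { int }.
Union: FIRST(<stmts>) = { (, id, int }.

{ (, id, int }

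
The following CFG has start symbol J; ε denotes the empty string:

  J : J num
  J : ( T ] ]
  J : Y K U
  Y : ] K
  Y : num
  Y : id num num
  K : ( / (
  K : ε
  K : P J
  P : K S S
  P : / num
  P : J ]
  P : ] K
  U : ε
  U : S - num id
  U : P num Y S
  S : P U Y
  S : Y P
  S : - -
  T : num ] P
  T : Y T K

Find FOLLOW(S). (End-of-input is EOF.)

{ EOF, (, -, /, ], id, num }

In P : K S S: add FIRST(S) = { (, -, /, ], id, num }.
In P : K S S: S is at the end, add FOLLOW(P) = { EOF, (, -, /, ], id, num }.
In U : S - num id: add FIRST(- num id) = { - }.
In U : P num Y S: S is at the end, add FOLLOW(U) = { EOF, (, -, /, ], id, num }.
Union: FOLLOW(S) = { EOF, (, -, /, ], id, num }.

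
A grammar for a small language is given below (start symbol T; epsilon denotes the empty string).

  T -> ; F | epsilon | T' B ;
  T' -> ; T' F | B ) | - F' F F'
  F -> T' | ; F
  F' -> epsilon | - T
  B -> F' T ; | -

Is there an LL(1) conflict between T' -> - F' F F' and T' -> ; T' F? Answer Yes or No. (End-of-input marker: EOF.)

No

FIRST(- F' F F') = { - } and FIRST(; T' F) = { ; }.
The FIRST sets are disjoint and neither alternative is nullable — no conflict.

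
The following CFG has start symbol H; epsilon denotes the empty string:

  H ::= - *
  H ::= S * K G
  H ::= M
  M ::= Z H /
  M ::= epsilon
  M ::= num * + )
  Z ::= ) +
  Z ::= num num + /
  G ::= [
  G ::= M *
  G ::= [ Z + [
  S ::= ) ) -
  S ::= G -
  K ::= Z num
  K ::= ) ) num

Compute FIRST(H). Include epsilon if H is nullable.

{ ), *, -, [, num, epsilon }

H ::= - * contributes {-}.
From H ::= S * K G: add FIRST(S) = { ), *, [, num }.
From H ::= M: add FIRST(M) = { ), num, epsilon } (including epsilon since M is nullable).
Union: FIRST(H) = { ), *, -, [, num, epsilon }.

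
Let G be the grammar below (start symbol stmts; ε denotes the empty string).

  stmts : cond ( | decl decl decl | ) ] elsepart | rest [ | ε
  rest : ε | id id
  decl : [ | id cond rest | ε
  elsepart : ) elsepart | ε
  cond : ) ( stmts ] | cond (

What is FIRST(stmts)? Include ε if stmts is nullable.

{ ), [, id, ε }

From stmts : cond (: add FIRST(cond) = { ) }.
From stmts : decl decl decl: decl, decl, decl nullable, take FIRST(decl) ∪ FIRST(decl) ∪ FIRST(decl) = { [, id }; also ε since the whole RHS is nullable.
stmts : ) ] elsepart contributes {)}.
From stmts : rest [: rest nullable, take FIRST(rest) ∪ {[} = { [, id }.
stmts : ε contributes ε.
Union: FIRST(stmts) = { ), [, id, ε }.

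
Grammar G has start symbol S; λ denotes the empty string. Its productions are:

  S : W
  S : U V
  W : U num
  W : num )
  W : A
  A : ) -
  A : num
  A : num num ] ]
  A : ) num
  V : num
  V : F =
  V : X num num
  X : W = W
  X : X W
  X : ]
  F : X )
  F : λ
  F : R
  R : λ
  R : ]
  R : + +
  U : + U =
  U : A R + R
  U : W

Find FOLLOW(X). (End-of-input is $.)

{ ), +, num }

In V : X num num: add FIRST(num num) = { num }.
In X : X W: add FIRST(W) = { ), +, num }.
In F : X ): add FIRST()) = { ) }.
Union: FOLLOW(X) = { ), +, num }.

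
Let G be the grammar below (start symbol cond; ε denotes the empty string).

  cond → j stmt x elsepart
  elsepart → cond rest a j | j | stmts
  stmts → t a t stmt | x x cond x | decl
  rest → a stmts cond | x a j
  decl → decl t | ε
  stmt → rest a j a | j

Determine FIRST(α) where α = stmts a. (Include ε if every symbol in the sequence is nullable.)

Add FIRST(stmts)\{ε} = { t, x }; stmts is nullable, continue.
a is a terminal; add {a} and stop.

{ a, t, x }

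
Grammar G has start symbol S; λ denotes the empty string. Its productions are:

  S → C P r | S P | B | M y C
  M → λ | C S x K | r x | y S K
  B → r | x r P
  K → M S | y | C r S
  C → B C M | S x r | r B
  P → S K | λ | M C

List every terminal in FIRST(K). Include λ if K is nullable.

From K → M S: M nullable, take FIRST(M) ∪ FIRST(S) = { r, x, y }.
K → y contributes {y}.
From K → C r S: add FIRST(C) = { r, x, y }.
Union: FIRST(K) = { r, x, y }.

{ r, x, y }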